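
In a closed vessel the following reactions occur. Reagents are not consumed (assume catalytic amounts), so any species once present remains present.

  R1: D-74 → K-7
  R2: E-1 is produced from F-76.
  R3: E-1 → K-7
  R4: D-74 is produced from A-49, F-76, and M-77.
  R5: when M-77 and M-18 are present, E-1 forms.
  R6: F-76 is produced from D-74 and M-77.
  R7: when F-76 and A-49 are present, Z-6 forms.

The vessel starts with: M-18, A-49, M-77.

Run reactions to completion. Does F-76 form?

No

F-76 would need D-74 and M-77 (R6), but D-74 never forms.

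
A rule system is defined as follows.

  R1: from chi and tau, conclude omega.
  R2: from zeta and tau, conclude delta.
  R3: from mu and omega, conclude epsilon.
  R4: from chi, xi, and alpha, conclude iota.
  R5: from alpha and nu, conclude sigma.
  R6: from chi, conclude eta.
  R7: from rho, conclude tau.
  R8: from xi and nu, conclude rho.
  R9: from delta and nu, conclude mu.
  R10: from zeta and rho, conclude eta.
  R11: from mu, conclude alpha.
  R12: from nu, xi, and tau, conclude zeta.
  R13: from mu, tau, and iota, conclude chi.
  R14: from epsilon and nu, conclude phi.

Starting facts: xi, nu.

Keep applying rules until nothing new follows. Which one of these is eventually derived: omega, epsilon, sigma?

sigma

From xi and nu, R8 gives rho.
rho holds, so tau follows (R7).
From nu, xi, and tau, R12 gives zeta.
zeta and tau hold, so delta follows (R2).
delta and nu hold, so mu follows (R9).
From mu, R11 gives alpha.
From alpha and nu, R5 gives sigma.
omega would need chi and tau (R1), but chi is never established. epsilon would need mu and omega (R3), but omega is never established.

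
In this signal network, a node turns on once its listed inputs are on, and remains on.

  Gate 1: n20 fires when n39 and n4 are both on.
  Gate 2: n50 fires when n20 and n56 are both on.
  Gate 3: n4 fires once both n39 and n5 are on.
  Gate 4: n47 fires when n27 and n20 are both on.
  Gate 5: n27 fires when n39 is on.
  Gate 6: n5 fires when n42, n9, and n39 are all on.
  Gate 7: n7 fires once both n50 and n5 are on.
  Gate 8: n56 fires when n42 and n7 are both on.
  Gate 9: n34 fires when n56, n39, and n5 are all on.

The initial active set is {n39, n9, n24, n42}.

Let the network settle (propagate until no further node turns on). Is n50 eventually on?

No

n50 would need n20 and n56 (Gate 2), but n56 never turns on.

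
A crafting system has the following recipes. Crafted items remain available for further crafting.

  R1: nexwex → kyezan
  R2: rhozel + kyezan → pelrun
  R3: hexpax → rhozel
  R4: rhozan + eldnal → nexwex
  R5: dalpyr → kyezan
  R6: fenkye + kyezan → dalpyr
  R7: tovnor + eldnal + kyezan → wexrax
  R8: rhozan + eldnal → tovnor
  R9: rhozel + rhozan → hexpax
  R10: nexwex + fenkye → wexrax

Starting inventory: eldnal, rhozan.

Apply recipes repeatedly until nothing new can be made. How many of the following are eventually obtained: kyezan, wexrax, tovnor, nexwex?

4

rhozan + eldnal → nexwex (R4).
rhozan + eldnal → tovnor (R8).
Using R1, nexwex makes kyezan.
Using R7, tovnor, eldnal, and kyezan make wexrax.
kyezan: reached.
wexrax: reached.
tovnor: reached.
nexwex: reached.
All 4 are reached.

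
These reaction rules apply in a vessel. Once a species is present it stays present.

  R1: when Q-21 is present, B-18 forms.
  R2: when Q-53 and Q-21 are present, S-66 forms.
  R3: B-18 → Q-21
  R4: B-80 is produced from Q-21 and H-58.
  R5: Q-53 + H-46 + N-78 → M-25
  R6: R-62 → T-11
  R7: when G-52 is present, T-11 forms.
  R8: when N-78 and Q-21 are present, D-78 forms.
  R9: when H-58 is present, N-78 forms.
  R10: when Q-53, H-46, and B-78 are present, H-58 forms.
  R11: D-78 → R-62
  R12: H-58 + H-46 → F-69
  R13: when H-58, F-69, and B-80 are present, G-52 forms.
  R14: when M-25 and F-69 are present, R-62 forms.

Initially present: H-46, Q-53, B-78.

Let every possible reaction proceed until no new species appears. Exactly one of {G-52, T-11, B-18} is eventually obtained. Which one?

Q-53, H-46, and B-78 present → H-58 forms (R10).
H-58 present → N-78 forms (R9).
H-58 and H-46 present → F-69 forms (R12).
Q-53, H-46, and N-78 present → M-25 forms (R5).
M-25 and F-69 present → R-62 forms (R14).
R-62 present → T-11 forms (R6).
G-52 would need H-58, F-69, and B-80 (R13), but B-80 never forms. B-18 would need Q-21 (R1), but Q-21 never forms.

T-11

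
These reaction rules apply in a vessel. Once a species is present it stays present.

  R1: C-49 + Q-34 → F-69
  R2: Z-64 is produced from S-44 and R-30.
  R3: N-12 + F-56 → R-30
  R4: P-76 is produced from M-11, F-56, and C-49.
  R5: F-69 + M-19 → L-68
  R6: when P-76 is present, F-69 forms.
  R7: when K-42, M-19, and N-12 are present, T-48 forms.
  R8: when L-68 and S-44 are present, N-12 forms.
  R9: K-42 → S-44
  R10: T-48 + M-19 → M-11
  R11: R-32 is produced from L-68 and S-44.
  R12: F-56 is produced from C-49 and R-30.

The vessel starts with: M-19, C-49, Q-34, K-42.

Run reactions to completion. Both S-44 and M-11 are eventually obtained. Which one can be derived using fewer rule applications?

S-44

S-44: K-42 present → S-44 forms (R9). [1 rule application]
M-11: K-42 present → S-44 forms (R9). C-49 and Q-34 present → F-69 forms (R1). F-69 and M-19 present → L-68 forms (R5). L-68 and S-44 present → N-12 forms (R8). K-42, M-19, and N-12 present → T-48 forms (R7). T-48 and M-19 present → M-11 forms (R10). [6 rule applications]
S-44 needs fewer.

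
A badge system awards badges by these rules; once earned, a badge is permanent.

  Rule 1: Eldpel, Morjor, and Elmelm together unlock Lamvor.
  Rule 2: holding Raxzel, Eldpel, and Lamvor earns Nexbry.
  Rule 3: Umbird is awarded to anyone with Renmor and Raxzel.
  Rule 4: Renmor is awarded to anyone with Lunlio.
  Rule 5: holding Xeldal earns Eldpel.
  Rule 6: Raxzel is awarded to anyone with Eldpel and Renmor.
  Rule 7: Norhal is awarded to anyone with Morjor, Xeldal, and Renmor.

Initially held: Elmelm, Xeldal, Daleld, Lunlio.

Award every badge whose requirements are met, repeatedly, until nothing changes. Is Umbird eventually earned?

With Lunlio, Renmor is earned (Rule 4).
With Xeldal, Eldpel is earned (Rule 5).
With Eldpel and Renmor, Raxzel is earned (Rule 6).
With Renmor and Raxzel, Umbird is earned (Rule 3).

Yes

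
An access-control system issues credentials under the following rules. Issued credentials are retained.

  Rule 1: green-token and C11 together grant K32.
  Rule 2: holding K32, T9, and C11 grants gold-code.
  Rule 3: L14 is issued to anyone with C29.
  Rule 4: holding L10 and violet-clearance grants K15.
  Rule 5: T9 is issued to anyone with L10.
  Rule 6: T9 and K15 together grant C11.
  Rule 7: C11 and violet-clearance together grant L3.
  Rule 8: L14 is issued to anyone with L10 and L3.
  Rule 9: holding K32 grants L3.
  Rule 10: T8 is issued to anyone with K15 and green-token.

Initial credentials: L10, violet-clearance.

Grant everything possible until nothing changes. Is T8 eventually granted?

No

T8 would need K15 and green-token (Rule 10), but green-token is never granted.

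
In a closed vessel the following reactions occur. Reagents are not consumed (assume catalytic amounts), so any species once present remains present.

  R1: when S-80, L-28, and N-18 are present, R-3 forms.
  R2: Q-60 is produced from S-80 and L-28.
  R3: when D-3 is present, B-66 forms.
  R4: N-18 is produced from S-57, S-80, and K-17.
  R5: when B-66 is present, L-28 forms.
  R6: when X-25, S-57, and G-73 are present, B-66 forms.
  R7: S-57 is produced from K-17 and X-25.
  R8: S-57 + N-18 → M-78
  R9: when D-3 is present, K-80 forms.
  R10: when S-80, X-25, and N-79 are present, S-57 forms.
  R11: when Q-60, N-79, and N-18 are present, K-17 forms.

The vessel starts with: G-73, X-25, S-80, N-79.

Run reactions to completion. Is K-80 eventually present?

No

K-80 would need D-3 (R9), but D-3 never forms.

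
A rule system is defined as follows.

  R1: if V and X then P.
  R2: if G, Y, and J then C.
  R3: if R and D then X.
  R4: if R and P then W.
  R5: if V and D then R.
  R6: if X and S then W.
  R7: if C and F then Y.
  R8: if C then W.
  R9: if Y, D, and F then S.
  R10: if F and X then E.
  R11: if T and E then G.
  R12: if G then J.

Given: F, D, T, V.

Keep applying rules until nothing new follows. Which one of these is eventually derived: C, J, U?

V and D hold, so R follows (R5).
R and D hold, so X follows (R3).
F and X hold, so E follows (R10).
T and E hold, so G follows (R11).
G holds, so J follows (R12).
No rule produces U, and it is not given. C would need G, Y, and J (R2), but Y is never established.

J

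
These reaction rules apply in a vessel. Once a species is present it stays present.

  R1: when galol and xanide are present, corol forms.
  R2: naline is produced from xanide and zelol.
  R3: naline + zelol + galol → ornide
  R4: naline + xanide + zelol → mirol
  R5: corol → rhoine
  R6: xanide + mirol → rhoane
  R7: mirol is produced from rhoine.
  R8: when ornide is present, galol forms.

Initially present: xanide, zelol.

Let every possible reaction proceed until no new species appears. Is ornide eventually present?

ornide would need naline, zelol, and galol (R3), but galol never forms.

No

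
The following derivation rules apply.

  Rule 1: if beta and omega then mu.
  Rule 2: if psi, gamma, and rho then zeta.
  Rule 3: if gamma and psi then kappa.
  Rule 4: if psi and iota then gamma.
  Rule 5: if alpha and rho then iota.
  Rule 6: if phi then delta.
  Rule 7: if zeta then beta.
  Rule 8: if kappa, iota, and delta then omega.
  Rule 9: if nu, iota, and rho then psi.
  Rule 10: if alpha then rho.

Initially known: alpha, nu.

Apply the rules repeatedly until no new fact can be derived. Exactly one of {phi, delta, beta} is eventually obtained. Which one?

beta

alpha holds, so rho follows (Rule 10).
alpha and rho hold, so iota follows (Rule 5).
From nu, iota, and rho, Rule 9 gives psi.
psi and iota hold, so gamma follows (Rule 4).
From psi, gamma, and rho, Rule 2 gives zeta.
From zeta, Rule 7 gives beta.
No rule produces phi, and it is not given. delta would need phi (Rule 6), but phi is never established.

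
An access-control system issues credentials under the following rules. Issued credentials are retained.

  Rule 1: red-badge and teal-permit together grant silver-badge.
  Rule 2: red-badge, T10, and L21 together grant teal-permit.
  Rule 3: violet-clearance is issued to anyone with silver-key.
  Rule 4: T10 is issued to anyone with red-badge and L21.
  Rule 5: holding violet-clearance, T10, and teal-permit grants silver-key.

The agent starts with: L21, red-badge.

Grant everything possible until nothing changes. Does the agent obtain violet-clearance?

violet-clearance would need silver-key (Rule 3), but silver-key is never granted.

No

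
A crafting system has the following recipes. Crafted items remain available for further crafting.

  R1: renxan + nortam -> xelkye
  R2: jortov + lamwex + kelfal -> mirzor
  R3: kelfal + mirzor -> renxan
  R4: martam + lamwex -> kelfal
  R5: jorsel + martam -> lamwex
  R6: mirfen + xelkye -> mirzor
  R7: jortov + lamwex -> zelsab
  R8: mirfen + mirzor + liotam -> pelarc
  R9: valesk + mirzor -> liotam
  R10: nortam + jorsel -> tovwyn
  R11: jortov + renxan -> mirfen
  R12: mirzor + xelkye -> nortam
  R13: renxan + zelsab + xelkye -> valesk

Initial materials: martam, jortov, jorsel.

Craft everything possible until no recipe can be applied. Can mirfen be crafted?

Yes

jorsel + martam -> lamwex (R5).
martam + lamwex -> kelfal (R4).
jortov + lamwex + kelfal -> mirzor (R2).
Using R3, kelfal and mirzor make renxan.
Using R11, jortov and renxan make mirfen.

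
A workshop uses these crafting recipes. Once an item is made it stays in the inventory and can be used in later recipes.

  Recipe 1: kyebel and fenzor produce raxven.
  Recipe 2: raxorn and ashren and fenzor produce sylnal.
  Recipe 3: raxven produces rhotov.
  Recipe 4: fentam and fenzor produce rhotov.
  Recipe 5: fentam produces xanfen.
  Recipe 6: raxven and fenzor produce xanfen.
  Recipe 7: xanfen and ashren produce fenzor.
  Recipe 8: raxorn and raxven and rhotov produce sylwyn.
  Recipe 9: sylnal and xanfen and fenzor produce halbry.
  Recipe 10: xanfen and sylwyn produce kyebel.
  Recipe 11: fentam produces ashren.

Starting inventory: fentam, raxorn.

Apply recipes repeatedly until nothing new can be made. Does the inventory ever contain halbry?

Yes

fentam → xanfen (Recipe 5).
Using Recipe 11, fentam makes ashren.
xanfen and ashren → fenzor (Recipe 7).
Using Recipe 2, raxorn, ashren, and fenzor make sylnal.
Using Recipe 9, sylnal, xanfen, and fenzor make halbry.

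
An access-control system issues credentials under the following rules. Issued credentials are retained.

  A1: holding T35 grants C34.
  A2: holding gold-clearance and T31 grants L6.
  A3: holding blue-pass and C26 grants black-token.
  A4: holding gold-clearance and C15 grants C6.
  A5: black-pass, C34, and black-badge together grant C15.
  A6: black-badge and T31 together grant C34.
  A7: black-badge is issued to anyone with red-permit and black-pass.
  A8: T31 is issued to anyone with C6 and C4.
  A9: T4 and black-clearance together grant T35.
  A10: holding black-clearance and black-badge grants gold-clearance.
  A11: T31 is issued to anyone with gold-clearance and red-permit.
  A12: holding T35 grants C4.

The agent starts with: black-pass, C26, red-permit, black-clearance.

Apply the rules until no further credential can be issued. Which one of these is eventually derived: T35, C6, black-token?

C6

Holding red-permit and black-pass grants black-badge (A7).
Holding black-clearance and black-badge grants gold-clearance (A10).
Holding gold-clearance and red-permit grants T31 (A11).
Holding black-badge and T31 grants C34 (A6).
Holding black-pass, C34, and black-badge grants C15 (A5).
Holding gold-clearance and C15 grants C6 (A4).
T35 would need T4 and black-clearance (A9), but T4 is never granted. black-token would need blue-pass and C26 (A3), but blue-pass is never granted.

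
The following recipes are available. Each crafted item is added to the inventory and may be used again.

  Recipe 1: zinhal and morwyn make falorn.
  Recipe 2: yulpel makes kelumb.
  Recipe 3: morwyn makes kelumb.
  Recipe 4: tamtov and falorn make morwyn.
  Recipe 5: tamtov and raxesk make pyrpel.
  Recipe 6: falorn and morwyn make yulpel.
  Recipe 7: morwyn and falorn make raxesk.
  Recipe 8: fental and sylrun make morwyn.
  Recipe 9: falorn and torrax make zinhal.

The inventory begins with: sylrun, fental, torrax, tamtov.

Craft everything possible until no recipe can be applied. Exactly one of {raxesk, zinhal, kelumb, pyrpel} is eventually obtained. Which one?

kelumb

fental and sylrun → morwyn (Recipe 8).
Using Recipe 3, morwyn makes kelumb.
pyrpel would need tamtov and raxesk (Recipe 5), but raxesk is never obtained. raxesk would need morwyn and falorn (Recipe 7), but falorn is never obtained. zinhal would need falorn and torrax (Recipe 9), but falorn is never obtained.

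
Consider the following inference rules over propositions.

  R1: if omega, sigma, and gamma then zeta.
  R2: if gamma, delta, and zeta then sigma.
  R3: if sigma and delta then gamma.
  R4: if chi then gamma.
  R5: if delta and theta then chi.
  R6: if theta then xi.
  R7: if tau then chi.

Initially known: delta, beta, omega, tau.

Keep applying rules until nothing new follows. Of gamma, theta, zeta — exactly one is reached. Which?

gamma

tau holds, so chi follows (R7).
chi holds, so gamma follows (R4).
zeta would need omega, sigma, and gamma (R1), but sigma is never established. No rule produces theta, and it is not given.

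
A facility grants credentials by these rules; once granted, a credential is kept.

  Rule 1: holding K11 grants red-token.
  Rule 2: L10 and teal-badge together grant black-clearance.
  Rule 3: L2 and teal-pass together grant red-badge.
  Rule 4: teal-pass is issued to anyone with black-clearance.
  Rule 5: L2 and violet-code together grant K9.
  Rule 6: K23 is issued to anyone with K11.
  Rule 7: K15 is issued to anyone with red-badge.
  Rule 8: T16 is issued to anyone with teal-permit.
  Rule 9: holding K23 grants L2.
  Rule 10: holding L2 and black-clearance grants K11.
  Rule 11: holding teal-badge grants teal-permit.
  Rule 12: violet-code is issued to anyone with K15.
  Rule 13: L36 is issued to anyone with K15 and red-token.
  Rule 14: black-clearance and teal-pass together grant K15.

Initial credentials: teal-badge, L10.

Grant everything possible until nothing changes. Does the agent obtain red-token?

No

red-token would need K11 (Rule 1), but K11 is never granted.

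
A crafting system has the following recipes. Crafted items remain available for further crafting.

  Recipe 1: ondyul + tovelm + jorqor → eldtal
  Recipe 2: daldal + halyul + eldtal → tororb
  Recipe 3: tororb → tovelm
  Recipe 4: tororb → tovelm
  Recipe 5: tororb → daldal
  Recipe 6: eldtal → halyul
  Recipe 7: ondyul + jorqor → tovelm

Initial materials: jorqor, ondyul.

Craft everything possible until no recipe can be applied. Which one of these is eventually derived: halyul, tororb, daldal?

Using Recipe 7, ondyul and jorqor make tovelm.
Using Recipe 1, ondyul, tovelm, and jorqor make eldtal.
eldtal → halyul (Recipe 6).
tororb would need daldal, halyul, and eldtal (Recipe 2), but daldal is never obtained. daldal would need tororb (Recipe 5), but tororb is never obtained.

halyul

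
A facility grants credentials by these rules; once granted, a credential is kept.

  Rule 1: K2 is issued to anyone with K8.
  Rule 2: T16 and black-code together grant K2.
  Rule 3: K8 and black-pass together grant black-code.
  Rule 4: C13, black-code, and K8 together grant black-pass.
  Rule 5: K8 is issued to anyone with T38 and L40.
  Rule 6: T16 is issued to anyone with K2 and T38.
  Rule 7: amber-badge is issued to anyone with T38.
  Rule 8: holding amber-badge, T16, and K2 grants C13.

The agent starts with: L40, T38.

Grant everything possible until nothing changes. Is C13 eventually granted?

Holding T38 and L40 grants K8 (Rule 5).
Holding T38 grants amber-badge (Rule 7).
Holding K8 grants K2 (Rule 1).
Holding K2 and T38 grants T16 (Rule 6).
Holding amber-badge, T16, and K2 grants C13 (Rule 8).

Yes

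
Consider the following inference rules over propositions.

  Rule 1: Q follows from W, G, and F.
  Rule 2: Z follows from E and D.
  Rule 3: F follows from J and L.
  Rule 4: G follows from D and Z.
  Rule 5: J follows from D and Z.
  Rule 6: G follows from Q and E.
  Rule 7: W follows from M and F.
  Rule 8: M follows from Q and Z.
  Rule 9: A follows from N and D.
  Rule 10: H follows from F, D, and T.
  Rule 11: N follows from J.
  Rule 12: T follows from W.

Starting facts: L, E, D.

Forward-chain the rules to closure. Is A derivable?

E and D hold, so Z follows (Rule 2).
D and Z hold, so J follows (Rule 5).
J holds, so N follows (Rule 11).
N and D hold, so A follows (Rule 9).

Yes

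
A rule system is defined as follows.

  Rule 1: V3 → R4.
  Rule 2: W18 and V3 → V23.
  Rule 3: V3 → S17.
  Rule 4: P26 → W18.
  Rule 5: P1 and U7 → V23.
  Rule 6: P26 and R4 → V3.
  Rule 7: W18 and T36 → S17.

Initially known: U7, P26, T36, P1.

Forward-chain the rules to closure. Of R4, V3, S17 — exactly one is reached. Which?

P26 holds, so W18 follows (Rule 4).
W18 and T36 hold, so S17 follows (Rule 7).
R4 would need V3 (Rule 1), but V3 is never established. V3 would need P26 and R4 (Rule 6), but R4 is never established.

S17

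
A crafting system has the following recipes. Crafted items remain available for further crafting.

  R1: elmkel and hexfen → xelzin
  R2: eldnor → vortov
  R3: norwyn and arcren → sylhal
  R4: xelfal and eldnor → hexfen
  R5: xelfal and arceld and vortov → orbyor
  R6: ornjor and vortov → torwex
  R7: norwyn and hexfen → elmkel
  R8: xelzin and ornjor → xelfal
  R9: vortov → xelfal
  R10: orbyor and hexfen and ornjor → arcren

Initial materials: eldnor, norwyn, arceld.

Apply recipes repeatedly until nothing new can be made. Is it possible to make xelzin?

Yes

Using R2, eldnor makes vortov.
vortov → xelfal (R9).
Using R4, xelfal and eldnor make hexfen.
Using R7, norwyn and hexfen make elmkel.
Using R1, elmkel and hexfen make xelzin.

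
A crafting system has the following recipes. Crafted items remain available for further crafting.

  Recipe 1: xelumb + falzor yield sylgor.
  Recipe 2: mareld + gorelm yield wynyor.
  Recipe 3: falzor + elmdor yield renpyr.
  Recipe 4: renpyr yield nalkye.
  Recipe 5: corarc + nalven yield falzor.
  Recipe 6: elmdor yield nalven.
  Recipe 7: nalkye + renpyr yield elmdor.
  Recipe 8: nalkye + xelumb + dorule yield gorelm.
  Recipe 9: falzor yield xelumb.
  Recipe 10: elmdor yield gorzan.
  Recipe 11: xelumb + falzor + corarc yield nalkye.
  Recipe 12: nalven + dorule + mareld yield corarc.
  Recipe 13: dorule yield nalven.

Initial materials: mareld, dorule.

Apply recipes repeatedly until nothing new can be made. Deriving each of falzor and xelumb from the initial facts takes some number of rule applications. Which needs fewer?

falzor

falzor: Using Recipe 13, dorule makes nalven. nalven + dorule + mareld → corarc (Recipe 12). corarc + nalven → falzor (Recipe 5). [3 rule applications]
xelumb: Using Recipe 13, dorule makes nalven. Using Recipe 12, nalven, dorule, and mareld make corarc. Using Recipe 5, corarc and nalven make falzor. Using Recipe 9, falzor makes xelumb. [4 rule applications]
falzor needs fewer.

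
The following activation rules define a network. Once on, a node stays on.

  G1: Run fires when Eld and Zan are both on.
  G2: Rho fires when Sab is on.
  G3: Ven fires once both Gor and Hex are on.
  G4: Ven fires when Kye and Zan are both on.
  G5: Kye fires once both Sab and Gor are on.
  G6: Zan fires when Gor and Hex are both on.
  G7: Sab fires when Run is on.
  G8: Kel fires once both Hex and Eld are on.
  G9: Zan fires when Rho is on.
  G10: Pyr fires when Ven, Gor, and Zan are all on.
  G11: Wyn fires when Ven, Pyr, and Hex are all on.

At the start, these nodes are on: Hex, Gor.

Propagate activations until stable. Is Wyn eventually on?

Yes

G3: Gor and Hex on → Ven on.
G6: Gor and Hex on → Zan on.
Ven, Gor, and Zan are on, so Pyr fires (G10).
G11: Ven, Pyr, and Hex on → Wyn on.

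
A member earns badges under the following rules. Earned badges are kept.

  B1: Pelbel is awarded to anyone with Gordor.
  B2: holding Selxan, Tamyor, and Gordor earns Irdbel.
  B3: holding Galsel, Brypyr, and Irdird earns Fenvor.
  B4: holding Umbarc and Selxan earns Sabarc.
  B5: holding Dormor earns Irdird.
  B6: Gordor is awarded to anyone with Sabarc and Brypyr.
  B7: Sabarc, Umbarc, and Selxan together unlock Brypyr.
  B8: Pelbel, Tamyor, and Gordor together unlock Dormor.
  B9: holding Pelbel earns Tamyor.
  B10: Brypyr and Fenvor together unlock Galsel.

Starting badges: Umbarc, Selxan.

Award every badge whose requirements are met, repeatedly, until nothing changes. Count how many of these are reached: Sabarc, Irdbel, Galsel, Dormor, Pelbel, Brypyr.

With Umbarc and Selxan, Sabarc is earned (B4).
With Sabarc, Umbarc, and Selxan, Brypyr is earned (B7).
With Sabarc and Brypyr, Gordor is earned (B6).
With Gordor, Pelbel is earned (B1).
With Pelbel, Tamyor is earned (B9).
With Pelbel, Tamyor, and Gordor, Dormor is earned (B8).
With Selxan, Tamyor, and Gordor, Irdbel is earned (B2).
Sabarc: reached.
Irdbel: reached.
Galsel would need Brypyr and Fenvor (B10), but Fenvor is never earned.
Dormor: reached.
Pelbel: reached.
Brypyr: reached.
Reached: Sabarc, Irdbel, Dormor, Pelbel, and Brypyr — 5 of the 6.

5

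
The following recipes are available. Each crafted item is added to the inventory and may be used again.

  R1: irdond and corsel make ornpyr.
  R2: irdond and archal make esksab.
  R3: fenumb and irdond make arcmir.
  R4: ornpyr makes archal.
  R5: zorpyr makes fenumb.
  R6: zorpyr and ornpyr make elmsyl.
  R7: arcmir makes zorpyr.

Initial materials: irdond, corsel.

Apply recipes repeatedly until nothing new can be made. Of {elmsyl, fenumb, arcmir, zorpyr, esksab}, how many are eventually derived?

1

Using R1, irdond and corsel make ornpyr.
Using R4, ornpyr makes archal.
Using R2, irdond and archal make esksab.
elmsyl would need zorpyr and ornpyr (R6), but zorpyr is never obtained.
fenumb would need zorpyr (R5), but zorpyr is never obtained.
arcmir would need fenumb and irdond (R3), but fenumb is never obtained.
zorpyr would need arcmir (R7), but arcmir is never obtained.
esksab: reached.
Reached: esksab — 1 of the 5.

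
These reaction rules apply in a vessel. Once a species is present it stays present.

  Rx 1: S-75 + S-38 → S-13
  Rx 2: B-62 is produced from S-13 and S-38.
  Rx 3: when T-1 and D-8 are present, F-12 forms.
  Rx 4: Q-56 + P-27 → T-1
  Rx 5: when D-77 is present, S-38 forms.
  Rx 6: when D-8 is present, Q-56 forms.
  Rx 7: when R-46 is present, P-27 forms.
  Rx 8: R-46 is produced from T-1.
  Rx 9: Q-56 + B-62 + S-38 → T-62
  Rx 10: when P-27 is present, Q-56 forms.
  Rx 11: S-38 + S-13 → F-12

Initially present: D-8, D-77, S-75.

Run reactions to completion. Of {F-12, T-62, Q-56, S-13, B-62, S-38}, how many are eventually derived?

6

D-77 present → S-38 forms (Rx 5).
D-8 present → Q-56 forms (Rx 6).
S-75 and S-38 present → S-13 forms (Rx 1).
S-38 and S-13 present → F-12 forms (Rx 11).
S-13 and S-38 present → B-62 forms (Rx 2).
Q-56, B-62, and S-38 present → T-62 forms (Rx 9).
F-12: reached.
T-62: reached.
Q-56: reached.
S-13: reached.
B-62: reached.
S-38: reached.
All 6 are reached.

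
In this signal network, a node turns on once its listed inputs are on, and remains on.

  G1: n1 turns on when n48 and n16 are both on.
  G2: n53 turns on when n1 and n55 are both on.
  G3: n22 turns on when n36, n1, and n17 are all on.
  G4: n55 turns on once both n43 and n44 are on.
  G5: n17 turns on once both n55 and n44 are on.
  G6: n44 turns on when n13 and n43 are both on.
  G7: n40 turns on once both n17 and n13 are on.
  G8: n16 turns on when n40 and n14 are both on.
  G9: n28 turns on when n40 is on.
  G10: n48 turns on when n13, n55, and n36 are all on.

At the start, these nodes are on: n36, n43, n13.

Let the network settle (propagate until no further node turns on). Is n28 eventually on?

Yes

G6: n13 and n43 on → n44 on.
n43 and n44 are on, so n55 turns on (G4).
n55 and n44 are on, so n17 turns on (G5).
G7: n17 and n13 on → n40 on.
G9: n40 on → n28 on.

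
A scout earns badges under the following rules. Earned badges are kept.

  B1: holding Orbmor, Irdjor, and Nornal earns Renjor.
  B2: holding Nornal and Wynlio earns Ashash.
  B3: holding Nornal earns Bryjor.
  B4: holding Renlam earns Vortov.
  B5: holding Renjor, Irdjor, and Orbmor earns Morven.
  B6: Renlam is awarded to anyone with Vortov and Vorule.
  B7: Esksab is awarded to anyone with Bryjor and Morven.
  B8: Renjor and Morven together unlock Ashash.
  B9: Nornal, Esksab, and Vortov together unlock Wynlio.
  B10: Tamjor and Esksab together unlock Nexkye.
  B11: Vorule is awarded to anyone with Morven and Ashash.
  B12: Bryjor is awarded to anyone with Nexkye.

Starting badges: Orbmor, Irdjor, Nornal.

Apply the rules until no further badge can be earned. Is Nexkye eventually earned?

Nexkye would need Tamjor and Esksab (B10), but Tamjor is never earned.

No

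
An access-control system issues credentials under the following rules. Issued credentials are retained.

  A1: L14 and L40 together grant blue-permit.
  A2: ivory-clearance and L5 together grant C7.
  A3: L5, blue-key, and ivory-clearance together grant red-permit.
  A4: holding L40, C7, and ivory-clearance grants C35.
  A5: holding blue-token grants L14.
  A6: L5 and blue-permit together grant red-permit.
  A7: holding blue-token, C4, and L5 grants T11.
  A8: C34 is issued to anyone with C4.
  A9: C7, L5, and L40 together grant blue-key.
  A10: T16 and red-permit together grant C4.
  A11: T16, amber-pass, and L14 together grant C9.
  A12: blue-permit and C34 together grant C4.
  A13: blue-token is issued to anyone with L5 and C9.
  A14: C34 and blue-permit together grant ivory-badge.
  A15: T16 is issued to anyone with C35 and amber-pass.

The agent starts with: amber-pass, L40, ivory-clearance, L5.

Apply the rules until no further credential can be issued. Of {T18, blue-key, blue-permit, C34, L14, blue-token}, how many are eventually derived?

2

Holding ivory-clearance and L5 grants C7 (A2).
Holding L40, C7, and ivory-clearance grants C35 (A4).
Holding C7, L5, and L40 grants blue-key (A9).
Holding L5, blue-key, and ivory-clearance grants red-permit (A3).
Holding C35 and amber-pass grants T16 (A15).
Holding T16 and red-permit grants C4 (A10).
Holding C4 grants C34 (A8).
No rule produces T18, and it is not given.
blue-key: reached.
blue-permit would need L14 and L40 (A1), but L14 is never granted.
C34: reached.
L14 would need blue-token (A5), but blue-token is never granted.
blue-token would need L5 and C9 (A13), but C9 is never granted.
Reached: blue-key and C34 — 2 of the 6.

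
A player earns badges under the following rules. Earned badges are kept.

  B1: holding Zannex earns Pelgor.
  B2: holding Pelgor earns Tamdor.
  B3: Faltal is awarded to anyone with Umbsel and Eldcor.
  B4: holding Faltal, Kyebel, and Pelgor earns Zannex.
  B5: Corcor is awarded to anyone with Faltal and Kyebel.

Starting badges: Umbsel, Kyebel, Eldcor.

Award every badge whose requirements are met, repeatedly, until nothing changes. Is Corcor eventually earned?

Yes

With Umbsel and Eldcor, Faltal is earned (B3).
With Faltal and Kyebel, Corcor is earned (B5).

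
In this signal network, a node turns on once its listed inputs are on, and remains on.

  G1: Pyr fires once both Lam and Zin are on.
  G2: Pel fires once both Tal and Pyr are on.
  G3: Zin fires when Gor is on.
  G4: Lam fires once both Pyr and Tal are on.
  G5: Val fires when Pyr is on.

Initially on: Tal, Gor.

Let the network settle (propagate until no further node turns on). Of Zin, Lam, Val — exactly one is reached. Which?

Zin

Gor is on, so Zin fires (G3).
Val would need Pyr (G5), but Pyr never turns on. Lam would need Pyr and Tal (G4), but Pyr never turns on.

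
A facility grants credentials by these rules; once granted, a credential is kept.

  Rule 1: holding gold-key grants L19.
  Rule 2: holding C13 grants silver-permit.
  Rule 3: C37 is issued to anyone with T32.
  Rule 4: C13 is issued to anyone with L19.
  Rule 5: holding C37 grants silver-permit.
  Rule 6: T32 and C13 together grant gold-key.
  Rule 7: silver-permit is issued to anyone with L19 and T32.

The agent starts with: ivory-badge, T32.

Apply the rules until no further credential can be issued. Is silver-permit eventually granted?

Yes

Holding T32 grants C37 (Rule 3).
Holding C37 grants silver-permit (Rule 5).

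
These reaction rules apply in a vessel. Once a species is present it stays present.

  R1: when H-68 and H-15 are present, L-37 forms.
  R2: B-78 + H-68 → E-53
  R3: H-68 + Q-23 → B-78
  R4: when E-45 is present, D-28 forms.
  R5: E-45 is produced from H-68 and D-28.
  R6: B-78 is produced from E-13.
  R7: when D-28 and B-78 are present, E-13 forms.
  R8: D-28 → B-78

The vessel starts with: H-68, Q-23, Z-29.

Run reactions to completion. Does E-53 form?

Yes

H-68 and Q-23 present → B-78 forms (R3).
B-78 and H-68 present → E-53 forms (R2).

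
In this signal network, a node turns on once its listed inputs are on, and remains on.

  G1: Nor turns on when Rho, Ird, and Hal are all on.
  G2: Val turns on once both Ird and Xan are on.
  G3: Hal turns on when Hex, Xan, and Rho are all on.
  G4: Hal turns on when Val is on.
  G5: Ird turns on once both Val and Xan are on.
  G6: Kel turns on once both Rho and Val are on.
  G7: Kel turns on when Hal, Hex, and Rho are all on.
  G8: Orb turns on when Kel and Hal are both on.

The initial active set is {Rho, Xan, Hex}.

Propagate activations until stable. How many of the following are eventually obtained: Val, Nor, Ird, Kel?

Hex, Xan, and Rho are on, so Hal turns on (G3).
G7: Hal, Hex, and Rho on → Kel on.
Val would need Ird and Xan (G2), but Ird never turns on.
Nor would need Rho, Ird, and Hal (G1), but Ird never turns on.
Ird would need Val and Xan (G5), but Val never turns on.
Kel: reached.
Reached: Kel — 1 of the 4.

1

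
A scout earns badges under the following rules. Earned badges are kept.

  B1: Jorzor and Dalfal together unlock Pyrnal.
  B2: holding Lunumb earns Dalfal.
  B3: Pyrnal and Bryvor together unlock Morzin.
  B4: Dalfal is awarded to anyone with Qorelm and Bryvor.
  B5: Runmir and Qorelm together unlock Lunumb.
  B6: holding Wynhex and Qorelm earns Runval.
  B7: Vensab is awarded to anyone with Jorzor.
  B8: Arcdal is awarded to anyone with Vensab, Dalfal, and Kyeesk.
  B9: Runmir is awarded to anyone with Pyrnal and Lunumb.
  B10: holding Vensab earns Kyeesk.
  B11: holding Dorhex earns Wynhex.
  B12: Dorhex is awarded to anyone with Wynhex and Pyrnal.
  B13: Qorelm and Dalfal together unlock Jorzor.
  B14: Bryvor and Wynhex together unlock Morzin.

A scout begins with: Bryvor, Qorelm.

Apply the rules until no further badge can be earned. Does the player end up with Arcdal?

With Qorelm and Bryvor, Dalfal is earned (B4).
With Qorelm and Dalfal, Jorzor is earned (B13).
With Jorzor, Vensab is earned (B7).
With Vensab, Kyeesk is earned (B10).
With Vensab, Dalfal, and Kyeesk, Arcdal is earned (B8).

Yes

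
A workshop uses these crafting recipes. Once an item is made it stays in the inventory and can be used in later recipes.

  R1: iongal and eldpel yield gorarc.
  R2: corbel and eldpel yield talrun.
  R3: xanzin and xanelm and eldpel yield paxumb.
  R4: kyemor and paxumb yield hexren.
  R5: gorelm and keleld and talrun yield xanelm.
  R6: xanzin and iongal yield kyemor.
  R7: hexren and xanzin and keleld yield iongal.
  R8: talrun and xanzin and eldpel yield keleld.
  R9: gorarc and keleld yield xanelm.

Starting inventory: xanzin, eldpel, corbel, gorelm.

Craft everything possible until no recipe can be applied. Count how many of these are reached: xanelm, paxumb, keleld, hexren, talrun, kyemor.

Using R2, corbel and eldpel make talrun.
Using R8, talrun, xanzin, and eldpel make keleld.
gorelm and keleld and talrun → xanelm (R5).
Using R3, xanzin, xanelm, and eldpel make paxumb.
xanelm: reached.
paxumb: reached.
keleld: reached.
hexren would need kyemor and paxumb (R4), but kyemor is never obtained.
talrun: reached.
kyemor would need xanzin and iongal (R6), but iongal is never obtained.
Reached: xanelm, paxumb, keleld, and talrun — 4 of the 6.

4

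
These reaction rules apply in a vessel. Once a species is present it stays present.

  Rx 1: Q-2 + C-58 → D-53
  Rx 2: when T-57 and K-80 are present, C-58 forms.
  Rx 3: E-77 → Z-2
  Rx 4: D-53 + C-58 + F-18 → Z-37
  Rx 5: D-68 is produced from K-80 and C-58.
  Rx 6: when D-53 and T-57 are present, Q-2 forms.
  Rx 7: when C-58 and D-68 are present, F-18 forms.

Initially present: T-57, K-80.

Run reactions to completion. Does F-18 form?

Yes

T-57 and K-80 present → C-58 forms (Rx 2).
K-80 and C-58 present → D-68 forms (Rx 5).
C-58 and D-68 present → F-18 forms (Rx 7).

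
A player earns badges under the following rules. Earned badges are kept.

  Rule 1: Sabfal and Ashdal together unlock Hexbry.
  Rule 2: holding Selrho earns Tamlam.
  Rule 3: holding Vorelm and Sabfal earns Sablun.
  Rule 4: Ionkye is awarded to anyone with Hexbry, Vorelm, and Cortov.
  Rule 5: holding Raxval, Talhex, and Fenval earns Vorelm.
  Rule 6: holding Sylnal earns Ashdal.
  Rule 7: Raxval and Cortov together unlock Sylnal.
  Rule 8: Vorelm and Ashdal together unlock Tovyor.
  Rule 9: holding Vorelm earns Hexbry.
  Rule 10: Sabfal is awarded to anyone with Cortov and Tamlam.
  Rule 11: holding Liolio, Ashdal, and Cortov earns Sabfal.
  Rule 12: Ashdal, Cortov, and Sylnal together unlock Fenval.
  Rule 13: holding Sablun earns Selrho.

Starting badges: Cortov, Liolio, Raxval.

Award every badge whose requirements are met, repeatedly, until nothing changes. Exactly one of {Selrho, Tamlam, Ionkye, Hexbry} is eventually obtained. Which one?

Hexbry

With Raxval and Cortov, Sylnal is earned (Rule 7).
With Sylnal, Ashdal is earned (Rule 6).
With Liolio, Ashdal, and Cortov, Sabfal is earned (Rule 11).
With Sabfal and Ashdal, Hexbry is earned (Rule 1).
Selrho would need Sablun (Rule 13), but Sablun is never earned. Tamlam would need Selrho (Rule 2), but Selrho is never earned. Ionkye would need Hexbry, Vorelm, and Cortov (Rule 4), but Vorelm is never earned.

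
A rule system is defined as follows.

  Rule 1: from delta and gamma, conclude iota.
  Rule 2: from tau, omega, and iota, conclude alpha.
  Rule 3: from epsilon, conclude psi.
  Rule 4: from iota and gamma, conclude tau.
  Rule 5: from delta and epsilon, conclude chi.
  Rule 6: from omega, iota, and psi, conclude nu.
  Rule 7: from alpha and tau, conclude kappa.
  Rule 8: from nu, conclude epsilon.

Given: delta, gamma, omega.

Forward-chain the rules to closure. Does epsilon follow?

epsilon would need nu (Rule 8), but nu is never established.

No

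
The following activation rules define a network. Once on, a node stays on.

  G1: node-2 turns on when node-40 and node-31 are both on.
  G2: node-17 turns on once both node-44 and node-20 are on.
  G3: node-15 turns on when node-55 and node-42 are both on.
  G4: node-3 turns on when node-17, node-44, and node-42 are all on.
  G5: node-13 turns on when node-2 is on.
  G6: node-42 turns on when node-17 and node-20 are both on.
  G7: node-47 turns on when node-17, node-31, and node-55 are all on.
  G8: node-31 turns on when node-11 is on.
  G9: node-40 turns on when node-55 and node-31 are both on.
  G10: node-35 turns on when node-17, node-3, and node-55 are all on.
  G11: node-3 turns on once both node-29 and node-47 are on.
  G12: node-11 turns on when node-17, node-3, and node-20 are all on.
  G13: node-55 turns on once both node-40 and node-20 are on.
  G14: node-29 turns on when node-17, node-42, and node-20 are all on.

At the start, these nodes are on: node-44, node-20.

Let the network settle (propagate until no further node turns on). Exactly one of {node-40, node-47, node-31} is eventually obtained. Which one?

G2: node-44 and node-20 on → node-17 on.
G6: node-17 and node-20 on → node-42 on.
node-17, node-44, and node-42 are on, so node-3 turns on (G4).
G12: node-17, node-3, and node-20 on → node-11 on.
node-11 is on, so node-31 turns on (G8).
node-47 would need node-17, node-31, and node-55 (G7), but node-55 never turns on. node-40 would need node-55 and node-31 (G9), but node-55 never turns on.

node-31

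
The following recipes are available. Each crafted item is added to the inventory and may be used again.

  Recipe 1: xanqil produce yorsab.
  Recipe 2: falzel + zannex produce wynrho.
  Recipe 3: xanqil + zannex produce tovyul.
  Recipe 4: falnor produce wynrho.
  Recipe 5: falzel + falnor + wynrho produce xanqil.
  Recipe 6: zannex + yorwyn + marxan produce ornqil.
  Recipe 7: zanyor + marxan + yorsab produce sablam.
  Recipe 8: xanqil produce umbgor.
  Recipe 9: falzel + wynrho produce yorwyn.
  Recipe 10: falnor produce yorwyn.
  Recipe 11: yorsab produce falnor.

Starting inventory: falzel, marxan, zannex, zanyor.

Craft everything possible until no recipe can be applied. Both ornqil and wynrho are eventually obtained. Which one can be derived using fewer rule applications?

wynrho

wynrho: Using Recipe 2, falzel and zannex make wynrho. [1 rule application]
ornqil: falzel + zannex → wynrho (Recipe 2). Using Recipe 9, falzel and wynrho make yorwyn. zannex + yorwyn + marxan → ornqil (Recipe 6). [3 rule applications]
wynrho needs fewer.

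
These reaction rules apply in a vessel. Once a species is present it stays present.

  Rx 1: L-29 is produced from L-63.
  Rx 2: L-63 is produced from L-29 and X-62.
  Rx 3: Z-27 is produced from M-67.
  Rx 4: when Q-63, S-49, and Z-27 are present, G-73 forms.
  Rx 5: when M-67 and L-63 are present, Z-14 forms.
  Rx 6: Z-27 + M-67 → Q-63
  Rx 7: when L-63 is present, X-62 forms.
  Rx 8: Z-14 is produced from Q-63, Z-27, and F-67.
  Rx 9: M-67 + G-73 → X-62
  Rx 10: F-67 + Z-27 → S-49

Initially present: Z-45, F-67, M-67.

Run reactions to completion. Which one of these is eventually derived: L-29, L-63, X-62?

X-62

M-67 present → Z-27 forms (Rx 3).
F-67 and Z-27 present → S-49 forms (Rx 10).
Z-27 and M-67 present → Q-63 forms (Rx 6).
Q-63, S-49, and Z-27 present → G-73 forms (Rx 4).
M-67 and G-73 present → X-62 forms (Rx 9).
L-29 would need L-63 (Rx 1), but L-63 never forms. L-63 would need L-29 and X-62 (Rx 2), but L-29 never forms.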